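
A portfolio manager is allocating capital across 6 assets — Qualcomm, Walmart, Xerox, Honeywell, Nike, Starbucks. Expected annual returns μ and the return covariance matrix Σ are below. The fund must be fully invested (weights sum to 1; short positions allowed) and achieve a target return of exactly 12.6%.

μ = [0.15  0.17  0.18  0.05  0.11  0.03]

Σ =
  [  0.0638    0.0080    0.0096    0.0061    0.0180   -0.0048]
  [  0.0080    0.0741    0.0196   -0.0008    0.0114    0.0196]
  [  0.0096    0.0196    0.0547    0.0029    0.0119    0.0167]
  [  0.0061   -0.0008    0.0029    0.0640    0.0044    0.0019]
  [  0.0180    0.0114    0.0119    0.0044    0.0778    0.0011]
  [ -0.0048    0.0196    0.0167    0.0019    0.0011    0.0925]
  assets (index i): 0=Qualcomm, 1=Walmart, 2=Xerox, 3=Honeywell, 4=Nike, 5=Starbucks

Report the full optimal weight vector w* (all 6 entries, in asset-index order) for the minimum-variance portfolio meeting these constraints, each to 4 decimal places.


0.2128  0.1593  0.2356  0.1983  0.1107  0.0833

g=Σ⁻¹μ = [1.5940  1.5095  2.4646  0.5185  0.4229  -0.3735]
h=Σ⁻¹𝟙 = [10.7196  6.8581  9.2817  13.5485  7.0712  7.8758]
a=μᵀg=1.000580  b=𝟙ᵀg=6.136045  c=𝟙ᵀh=55.354805  D=ac−b²=17.735853
λ₁=(c·0.126−b)/D = (55.354805·0.126−6.136045)/17.735853 = 0.047286
λ₂=(a−b·0.126)/D = (1.000580−6.136045·0.126)/17.735853 = 0.012824
w* = 0.047286·g + 0.012824·h:
  w_0 = 0.047286·1.5940 + 0.012824·10.7196 = 0.2128  (Qualcomm)
  w_1 = 0.047286·1.5095 + 0.012824·6.8581 = 0.1593  (Walmart)
  w_2 = 0.047286·2.4646 + 0.012824·9.2817 = 0.2356  (Xerox)
  w_3 = 0.047286·0.5185 + 0.012824·13.5485 = 0.1983  (Honeywell)
  w_4 = 0.047286·0.4229 + 0.012824·7.0712 = 0.1107  (Nike)
  w_5 = 0.047286·-0.3735 + 0.012824·7.8758 = 0.0833  (Starbucks)
Σw_i=1.0000  μᵀw=0.1260
σ²=wᵀΣw=λ₁·μ_p+λ₂ = 0.047286·0.126 + 0.012824 = 0.018782 ≈ 0.0188


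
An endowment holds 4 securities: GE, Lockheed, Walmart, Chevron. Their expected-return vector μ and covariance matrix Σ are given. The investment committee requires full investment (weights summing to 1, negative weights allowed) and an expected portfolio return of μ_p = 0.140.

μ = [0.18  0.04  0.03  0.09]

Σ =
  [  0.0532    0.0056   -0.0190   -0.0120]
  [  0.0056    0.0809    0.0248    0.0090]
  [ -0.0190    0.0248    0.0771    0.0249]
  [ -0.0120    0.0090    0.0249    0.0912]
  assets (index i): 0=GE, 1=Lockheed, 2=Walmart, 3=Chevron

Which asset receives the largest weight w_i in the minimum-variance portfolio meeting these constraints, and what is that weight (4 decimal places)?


g=Σ⁻¹μ = [4.0758  -0.2555  1.0700  1.2562]
h=Σ⁻¹𝟙 = [25.6678  5.0455  14.4781  9.8914]
a=μᵀg=0.868593  b=𝟙ᵀg=6.146596  c=𝟙ᵀh=55.082844  D=ac−b²=10.063924
λ₁=(c·0.140−b)/D = (55.082844·0.140−6.146596)/10.063924 = 0.155506
λ₂=(a−b·0.140)/D = (0.868593−6.146596·0.140)/10.063924 = 0.000802
w* = 0.155506·g + 0.000802·h:
  w_0 = 0.155506·4.0758 + 0.000802·25.6678 = 0.6544  (GE)
  w_1 = 0.155506·-0.2555 + 0.000802·5.0455 = -0.0357  (Lockheed)
  w_2 = 0.155506·1.0700 + 0.000802·14.4781 = 0.1780  (Walmart)
  w_3 = 0.155506·1.2562 + 0.000802·9.8914 = 0.2033  (Chevron)
Σw_i=1.0000  μᵀw=0.1400
σ²=wᵀΣw=λ₁·μ_p+λ₂ = 0.155506·0.140 + 0.000802 = 0.022573 ≈ 0.0226

GE (0.6544)


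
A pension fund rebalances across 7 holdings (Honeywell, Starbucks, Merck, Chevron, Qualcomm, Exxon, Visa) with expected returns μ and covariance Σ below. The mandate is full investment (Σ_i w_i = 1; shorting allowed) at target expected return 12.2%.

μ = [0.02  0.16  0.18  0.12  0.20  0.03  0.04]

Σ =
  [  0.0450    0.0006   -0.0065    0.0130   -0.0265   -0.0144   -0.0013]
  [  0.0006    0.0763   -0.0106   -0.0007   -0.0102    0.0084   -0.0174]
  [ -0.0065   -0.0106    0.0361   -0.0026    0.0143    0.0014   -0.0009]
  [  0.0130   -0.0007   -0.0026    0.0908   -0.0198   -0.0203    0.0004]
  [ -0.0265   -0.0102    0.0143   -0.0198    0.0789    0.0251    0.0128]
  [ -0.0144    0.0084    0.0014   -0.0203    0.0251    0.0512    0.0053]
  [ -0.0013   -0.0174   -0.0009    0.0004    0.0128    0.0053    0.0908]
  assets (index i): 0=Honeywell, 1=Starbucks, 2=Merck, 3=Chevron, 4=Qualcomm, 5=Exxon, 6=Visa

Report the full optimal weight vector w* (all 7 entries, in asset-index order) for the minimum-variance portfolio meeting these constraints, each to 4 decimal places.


g=Σ⁻¹μ = [2.4926  3.4938  5.3074  1.7672  3.3230  -0.4371  0.7476]
h=Σ⁻¹𝟙 = [40.3510  20.2274  34.6269  15.2081  17.1171  23.0121  11.9871]
a=μᵀg=2.457648  b=𝟙ᵀg=16.694466  c=𝟙ᵀh=162.529590  D=ac−b²=120.735248
λ₁=(c·0.122−b)/D = (162.529590·0.122−16.694466)/120.735248 = 0.025959
λ₂=(a−b·0.122)/D = (2.457648−16.694466·0.122)/120.735248 = 0.003486
w* = 0.025959·g + 0.003486·h:
  w_0 = 0.025959·2.4926 + 0.003486·40.3510 = 0.2054  (Honeywell)
  w_1 = 0.025959·3.4938 + 0.003486·20.2274 = 0.1612  (Starbucks)
  w_2 = 0.025959·5.3074 + 0.003486·34.6269 = 0.2585  (Merck)
  w_3 = 0.025959·1.7672 + 0.003486·15.2081 = 0.0989  (Chevron)
  w_4 = 0.025959·3.3230 + 0.003486·17.1171 = 0.1459  (Qualcomm)
  w_5 = 0.025959·-0.4371 + 0.003486·23.0121 = 0.0689  (Exxon)
  w_6 = 0.025959·0.7476 + 0.003486·11.9871 = 0.0612  (Visa)
Σw_i=1.0000  μᵀw=0.1220
σ²=wᵀΣw=λ₁·μ_p+λ₂ = 0.025959·0.122 + 0.003486 = 0.006653 ≈ 0.0067

0.2054  0.1612  0.2585  0.0989  0.1459  0.0689  0.0612


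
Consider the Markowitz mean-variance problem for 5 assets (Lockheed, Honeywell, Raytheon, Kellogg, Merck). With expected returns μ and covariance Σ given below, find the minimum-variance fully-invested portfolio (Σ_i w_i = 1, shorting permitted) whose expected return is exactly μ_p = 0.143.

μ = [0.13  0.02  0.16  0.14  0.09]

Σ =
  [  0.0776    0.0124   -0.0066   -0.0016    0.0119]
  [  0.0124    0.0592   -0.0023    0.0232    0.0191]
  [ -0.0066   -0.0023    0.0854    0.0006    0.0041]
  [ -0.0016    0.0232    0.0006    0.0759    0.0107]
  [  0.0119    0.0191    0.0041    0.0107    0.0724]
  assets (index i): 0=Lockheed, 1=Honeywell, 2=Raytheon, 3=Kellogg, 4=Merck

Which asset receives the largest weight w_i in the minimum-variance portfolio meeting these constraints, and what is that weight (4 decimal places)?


p=Σ⁻¹μ = [1.9323  -1.0621  1.9418  2.0835  0.7878]
q=Σ⁻¹𝟙 = [11.5916  8.7798  12.4159  9.5845  7.4711]
a=μᵀp=0.903238  b=𝟙ᵀp=5.683270  c=𝟙ᵀq=49.842821  D=ac−b²=12.720352
λ₁=(c·0.143−b)/D = (49.842821·0.143−5.683270)/12.720352 = 0.113539
λ₂=(a−b·0.143)/D = (0.903238−5.683270·0.143)/12.720352 = 0.007117
w* = 0.113539·p + 0.007117·q:
  w_0 = 0.113539·1.9323 + 0.007117·11.5916 = 0.3019  (Lockheed)
  w_1 = 0.113539·-1.0621 + 0.007117·8.7798 = -0.0581  (Honeywell)
  w_2 = 0.113539·1.9418 + 0.007117·12.4159 = 0.3088  (Raytheon)
  w_3 = 0.113539·2.0835 + 0.007117·9.5845 = 0.3048  (Kellogg)
  w_4 = 0.113539·0.7878 + 0.007117·7.4711 = 0.1426  (Merck)
Σw_i=1.0000  μᵀw=0.1430
σ²=wᵀΣw=λ₁·μ_p+λ₂ = 0.113539·0.143 + 0.007117 = 0.023353 ≈ 0.0234

Raytheon (0.3088)


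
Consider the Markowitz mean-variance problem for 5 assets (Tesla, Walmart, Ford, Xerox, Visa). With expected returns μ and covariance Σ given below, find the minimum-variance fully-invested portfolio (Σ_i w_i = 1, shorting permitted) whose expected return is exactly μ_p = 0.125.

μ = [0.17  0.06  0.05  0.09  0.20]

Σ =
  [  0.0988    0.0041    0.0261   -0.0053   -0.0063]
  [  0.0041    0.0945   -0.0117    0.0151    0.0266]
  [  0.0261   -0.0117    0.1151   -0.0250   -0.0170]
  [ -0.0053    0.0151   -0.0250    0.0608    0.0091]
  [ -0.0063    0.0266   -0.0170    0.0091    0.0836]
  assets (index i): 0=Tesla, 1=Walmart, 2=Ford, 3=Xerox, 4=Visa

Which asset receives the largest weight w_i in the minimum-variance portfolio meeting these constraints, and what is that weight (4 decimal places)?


Xerox (0.3101)

x=Σ⁻¹μ = [1.7957  -0.3479  0.7321  1.6337  2.6094]
y=Σ⁻¹𝟙 = [8.1439  5.5477  13.3361  19.5578  11.3932]
a=μᵀx=0.989913  b=𝟙ᵀx=6.422980  c=𝟙ᵀy=57.978752  D=ac−b²=16.139228
λ₁=(c·0.125−b)/D = (57.978752·0.125−6.422980)/16.139228 = 0.051078
λ₂=(a−b·0.125)/D = (0.989913−6.422980·0.125)/16.139228 = 0.011589
w* = 0.051078·x + 0.011589·y:
  w_0 = 0.051078·1.7957 + 0.011589·8.1439 = 0.1861  (Tesla)
  w_1 = 0.051078·-0.3479 + 0.011589·5.5477 = 0.0465  (Walmart)
  w_2 = 0.051078·0.7321 + 0.011589·13.3361 = 0.1919  (Ford)
  w_3 = 0.051078·1.6337 + 0.011589·19.5578 = 0.3101  (Xerox)
  w_4 = 0.051078·2.6094 + 0.011589·11.3932 = 0.2653  (Visa)
Σw_i=1.0000  μᵀw=0.1250
σ²=wᵀΣw=λ₁·μ_p+λ₂ = 0.051078·0.125 + 0.011589 = 0.017974 ≈ 0.0180


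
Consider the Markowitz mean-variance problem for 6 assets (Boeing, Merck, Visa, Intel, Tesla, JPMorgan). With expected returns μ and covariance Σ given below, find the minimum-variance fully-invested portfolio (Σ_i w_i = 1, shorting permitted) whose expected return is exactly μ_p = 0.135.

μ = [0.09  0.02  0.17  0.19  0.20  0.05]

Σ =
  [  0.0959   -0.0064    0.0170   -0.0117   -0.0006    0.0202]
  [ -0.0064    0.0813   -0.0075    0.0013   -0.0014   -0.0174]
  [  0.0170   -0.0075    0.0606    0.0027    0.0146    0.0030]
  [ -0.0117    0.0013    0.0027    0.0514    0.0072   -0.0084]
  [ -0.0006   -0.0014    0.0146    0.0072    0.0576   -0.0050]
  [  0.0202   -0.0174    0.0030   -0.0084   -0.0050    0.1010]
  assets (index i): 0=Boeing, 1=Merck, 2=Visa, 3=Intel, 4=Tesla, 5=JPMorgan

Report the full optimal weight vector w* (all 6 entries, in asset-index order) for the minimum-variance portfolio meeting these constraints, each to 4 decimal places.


0.1050  0.1516  0.1445  0.2787  0.1933  0.1270

g=Σ⁻¹μ = [0.9506  0.6432  1.7769  3.5584  2.6712  0.7911]
h=Σ⁻¹𝟙 = [9.4764  16.7435  11.0735  20.8235  13.5825  12.9656]
a=μᵀg=1.650394  b=𝟙ᵀg=10.391477  c=𝟙ᵀh=84.664931  D=ac−b²=31.747669
λ₁=(c·0.135−b)/D = (84.664931·0.135−10.391477)/31.747669 = 0.032704
λ₂=(a−b·0.135)/D = (1.650394−10.391477·0.135)/31.747669 = 0.007797
w* = 0.032704·g + 0.007797·h:
  w_0 = 0.032704·0.9506 + 0.007797·9.4764 = 0.1050  (Boeing)
  w_1 = 0.032704·0.6432 + 0.007797·16.7435 = 0.1516  (Merck)
  w_2 = 0.032704·1.7769 + 0.007797·11.0735 = 0.1445  (Visa)
  w_3 = 0.032704·3.5584 + 0.007797·20.8235 = 0.2787  (Intel)
  w_4 = 0.032704·2.6712 + 0.007797·13.5825 = 0.1933  (Tesla)
  w_5 = 0.032704·0.7911 + 0.007797·12.9656 = 0.1270  (JPMorgan)
Σw_i=1.0000  μᵀw=0.1350
σ²=wᵀΣw=λ₁·μ_p+λ₂ = 0.032704·0.135 + 0.007797 = 0.012212 ≈ 0.0122


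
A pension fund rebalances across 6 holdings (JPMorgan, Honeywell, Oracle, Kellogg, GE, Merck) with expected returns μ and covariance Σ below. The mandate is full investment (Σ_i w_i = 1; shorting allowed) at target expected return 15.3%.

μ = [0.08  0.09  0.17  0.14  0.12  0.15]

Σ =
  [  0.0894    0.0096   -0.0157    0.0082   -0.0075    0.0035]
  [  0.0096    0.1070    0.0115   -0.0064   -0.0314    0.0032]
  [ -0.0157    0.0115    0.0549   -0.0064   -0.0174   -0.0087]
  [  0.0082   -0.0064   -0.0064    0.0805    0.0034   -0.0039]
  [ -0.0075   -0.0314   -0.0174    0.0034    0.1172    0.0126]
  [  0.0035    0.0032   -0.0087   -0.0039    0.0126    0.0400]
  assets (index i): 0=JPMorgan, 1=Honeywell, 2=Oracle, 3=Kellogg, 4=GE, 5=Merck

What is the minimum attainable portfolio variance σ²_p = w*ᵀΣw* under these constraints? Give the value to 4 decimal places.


0.0122

p=Σ⁻¹μ = [1.4187  0.6281  4.7789  2.1744  1.4599  4.3672]
q=Σ⁻¹𝟙 = [14.3001  8.6564  30.6250  14.8528  12.9713  27.0793]
a=μᵀp=2.117120  b=𝟙ᵀp=14.827171  c=𝟙ᵀq=108.484843  D=ac−b²=9.830420
λ₁=(c·0.153−b)/D = (108.484843·0.153−14.827171)/9.830420 = 0.180156
λ₂=(a−b·0.153)/D = (2.117120−14.827171·0.153)/9.830420 = -0.015405
w* = 0.180156·p + -0.015405·q:
  w_0 = 0.180156·1.4187 + -0.015405·14.3001 = 0.0353  (JPMorgan)
  w_1 = 0.180156·0.6281 + -0.015405·8.6564 = -0.0202  (Honeywell)
  w_2 = 0.180156·4.7789 + -0.015405·30.6250 = 0.3892  (Oracle)
  w_3 = 0.180156·2.1744 + -0.015405·14.8528 = 0.1629  (Kellogg)
  w_4 = 0.180156·1.4599 + -0.015405·12.9713 = 0.0632  (GE)
  w_5 = 0.180156·4.3672 + -0.015405·27.0793 = 0.3696  (Merck)
Σw_i=1.0000  μᵀw=0.1530
σ²=wᵀΣw=λ₁·μ_p+λ₂ = 0.180156·0.153 + -0.015405 = 0.012159 ≈ 0.0122


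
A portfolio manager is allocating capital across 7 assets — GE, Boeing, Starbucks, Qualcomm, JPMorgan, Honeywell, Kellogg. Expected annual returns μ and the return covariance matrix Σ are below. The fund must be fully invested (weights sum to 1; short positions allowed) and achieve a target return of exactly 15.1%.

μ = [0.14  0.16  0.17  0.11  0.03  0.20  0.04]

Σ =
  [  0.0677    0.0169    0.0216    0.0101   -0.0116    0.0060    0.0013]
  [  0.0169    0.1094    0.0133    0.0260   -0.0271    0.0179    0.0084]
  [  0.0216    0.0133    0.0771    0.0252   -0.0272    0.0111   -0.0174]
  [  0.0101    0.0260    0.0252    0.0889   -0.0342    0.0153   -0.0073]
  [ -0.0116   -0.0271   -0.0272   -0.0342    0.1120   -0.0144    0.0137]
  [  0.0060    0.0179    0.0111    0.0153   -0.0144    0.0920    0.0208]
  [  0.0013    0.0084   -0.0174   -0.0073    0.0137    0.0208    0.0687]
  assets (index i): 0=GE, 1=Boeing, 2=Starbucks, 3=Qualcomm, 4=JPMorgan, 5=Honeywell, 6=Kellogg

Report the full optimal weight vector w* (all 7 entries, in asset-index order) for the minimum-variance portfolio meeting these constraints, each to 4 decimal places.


0.1707  0.1395  0.2381  0.0441  0.1686  0.2802  -0.0412

p=Σ⁻¹μ = [1.2603  0.9751  1.7804  0.5650  1.4558  1.7948  0.1164]
q=Σ⁻¹𝟙 = [9.4268  5.6493  13.9715  11.3717  17.1674  5.2302  13.4269]
a=μᵀp=1.104567  b=𝟙ᵀp=7.947822  c=𝟙ᵀq=76.243831  D=ac−b²=21.048573
λ₁=(c·0.151−b)/D = (76.243831·0.151−7.947822)/21.048573 = 0.169370
λ₂=(a−b·0.151)/D = (1.104567−7.947822·0.151)/21.048573 = -0.004540
w* = 0.169370·p + -0.004540·q:
  w_0 = 0.169370·1.2603 + -0.004540·9.4268 = 0.1707  (GE)
  w_1 = 0.169370·0.9751 + -0.004540·5.6493 = 0.1395  (Boeing)
  w_2 = 0.169370·1.7804 + -0.004540·13.9715 = 0.2381  (Starbucks)
  w_3 = 0.169370·0.5650 + -0.004540·11.3717 = 0.0441  (Qualcomm)
  w_4 = 0.169370·1.4558 + -0.004540·17.1674 = 0.1686  (JPMorgan)
  w_5 = 0.169370·1.7948 + -0.004540·5.2302 = 0.2802  (Honeywell)
  w_6 = 0.169370·0.1164 + -0.004540·13.4269 = -0.0412  (Kellogg)
Σw_i=1.0000  μᵀw=0.1510
σ²=wᵀΣw=λ₁·μ_p+λ₂ = 0.169370·0.151 + -0.004540 = 0.021035 ≈ 0.0210


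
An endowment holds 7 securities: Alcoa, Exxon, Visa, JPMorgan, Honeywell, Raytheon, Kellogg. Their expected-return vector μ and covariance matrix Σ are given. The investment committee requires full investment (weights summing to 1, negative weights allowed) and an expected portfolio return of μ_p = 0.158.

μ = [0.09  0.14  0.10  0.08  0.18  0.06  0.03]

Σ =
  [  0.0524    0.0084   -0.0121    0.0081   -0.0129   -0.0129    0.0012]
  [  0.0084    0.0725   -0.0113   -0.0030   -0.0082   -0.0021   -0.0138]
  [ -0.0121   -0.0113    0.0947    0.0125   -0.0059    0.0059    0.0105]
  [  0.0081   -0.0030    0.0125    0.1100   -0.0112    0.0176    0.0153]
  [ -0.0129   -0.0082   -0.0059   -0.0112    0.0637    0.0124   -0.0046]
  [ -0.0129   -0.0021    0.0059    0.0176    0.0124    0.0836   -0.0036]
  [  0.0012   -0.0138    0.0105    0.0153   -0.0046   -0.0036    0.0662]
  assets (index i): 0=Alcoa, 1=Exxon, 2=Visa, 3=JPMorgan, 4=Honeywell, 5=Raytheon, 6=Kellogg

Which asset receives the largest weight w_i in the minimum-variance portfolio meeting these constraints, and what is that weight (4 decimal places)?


x=Σ⁻¹μ = [2.6665  2.5315  1.7483  0.6295  3.9472  0.3860  0.8050]
y=Σ⁻¹𝟙 = [27.3153  19.6237  14.6846  4.1008  24.8146  11.8555  17.7934]
a=μᵀx=1.577383  b=𝟙ᵀx=12.713972  c=𝟙ᵀy=120.187845  D=ac−b²=27.937215
λ₁=(c·0.158−b)/D = (120.187845·0.158−12.713972)/27.937215 = 0.224636
λ₂=(a−b·0.158)/D = (1.577383−12.713972·0.158)/27.937215 = -0.015443
w* = 0.224636·x + -0.015443·y:
  w_0 = 0.224636·2.6665 + -0.015443·27.3153 = 0.1772  (Alcoa)
  w_1 = 0.224636·2.5315 + -0.015443·19.6237 = 0.2656  (Exxon)
  w_2 = 0.224636·1.7483 + -0.015443·14.6846 = 0.1660  (Visa)
  w_3 = 0.224636·0.6295 + -0.015443·4.1008 = 0.0781  (JPMorgan)
  w_4 = 0.224636·3.9472 + -0.015443·24.8146 = 0.5035  (Honeywell)
  w_5 = 0.224636·0.3860 + -0.015443·11.8555 = -0.0964  (Raytheon)
  w_6 = 0.224636·0.8050 + -0.015443·17.7934 = -0.0939  (Kellogg)
Σw_i=1.0000  μᵀw=0.1580
σ²=wᵀΣw=λ₁·μ_p+λ₂ = 0.224636·0.158 + -0.015443 = 0.020050 ≈ 0.0200

Honeywell (0.5035)


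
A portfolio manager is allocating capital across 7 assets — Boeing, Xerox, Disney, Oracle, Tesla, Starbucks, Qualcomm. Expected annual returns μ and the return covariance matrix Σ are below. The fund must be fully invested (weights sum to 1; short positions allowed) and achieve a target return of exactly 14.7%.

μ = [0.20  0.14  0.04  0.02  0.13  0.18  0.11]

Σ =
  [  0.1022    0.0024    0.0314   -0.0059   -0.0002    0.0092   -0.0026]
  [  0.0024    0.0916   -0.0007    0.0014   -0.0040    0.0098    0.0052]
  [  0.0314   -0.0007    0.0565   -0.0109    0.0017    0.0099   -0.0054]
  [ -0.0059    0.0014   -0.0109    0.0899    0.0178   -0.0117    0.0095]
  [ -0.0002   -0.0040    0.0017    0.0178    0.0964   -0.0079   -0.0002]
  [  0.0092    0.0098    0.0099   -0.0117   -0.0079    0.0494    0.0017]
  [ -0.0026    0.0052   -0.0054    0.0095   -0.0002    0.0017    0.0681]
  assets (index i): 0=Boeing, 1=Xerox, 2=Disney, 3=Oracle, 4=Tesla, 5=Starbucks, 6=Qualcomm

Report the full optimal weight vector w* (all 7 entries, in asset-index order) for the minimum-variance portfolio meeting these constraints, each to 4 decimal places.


0.1553  0.1142  0.0091  0.0687  0.1613  0.3313  0.1601

x=Σ⁻¹μ = [1.9244  1.0852  -0.8357  0.2060  1.6643  3.5033  1.4283]
y=Σ⁻¹𝟙 = [4.1960  8.4115  15.5372  12.2476  9.7543  18.6824  13.2879]
a=μᵀx=1.511569  b=𝟙ᵀx=8.975810  c=𝟙ᵀy=82.116874  D=ac−b²=43.560140
λ₁=(c·0.147−b)/D = (82.116874·0.147−8.975810)/43.560140 = 0.071060
λ₂=(a−b·0.147)/D = (1.511569−8.975810·0.147)/43.560140 = 0.004411
w* = 0.071060·x + 0.004411·y:
  w_0 = 0.071060·1.9244 + 0.004411·4.1960 = 0.1553  (Boeing)
  w_1 = 0.071060·1.0852 + 0.004411·8.4115 = 0.1142  (Xerox)
  w_2 = 0.071060·-0.8357 + 0.004411·15.5372 = 0.0091  (Disney)
  w_3 = 0.071060·0.2060 + 0.004411·12.2476 = 0.0687  (Oracle)
  w_4 = 0.071060·1.6643 + 0.004411·9.7543 = 0.1613  (Tesla)
  w_5 = 0.071060·3.5033 + 0.004411·18.6824 = 0.3313  (Starbucks)
  w_6 = 0.071060·1.4283 + 0.004411·13.2879 = 0.1601  (Qualcomm)
Σw_i=1.0000  μᵀw=0.1470
σ²=wᵀΣw=λ₁·μ_p+λ₂ = 0.071060·0.147 + 0.004411 = 0.014856 ≈ 0.0149


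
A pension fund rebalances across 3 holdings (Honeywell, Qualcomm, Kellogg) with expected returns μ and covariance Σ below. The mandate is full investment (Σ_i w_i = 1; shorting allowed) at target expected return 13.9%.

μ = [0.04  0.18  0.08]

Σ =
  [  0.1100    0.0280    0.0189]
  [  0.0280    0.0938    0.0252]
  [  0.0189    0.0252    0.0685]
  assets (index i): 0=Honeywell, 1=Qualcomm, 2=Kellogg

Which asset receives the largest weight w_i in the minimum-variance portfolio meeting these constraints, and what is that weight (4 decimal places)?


u=Σ⁻¹μ = [-0.1965  1.8302  0.5488]
v=Σ⁻¹𝟙 = [5.6929  6.0606  10.7982]
a=μᵀu=0.365480  b=𝟙ᵀu=2.182480  c=𝟙ᵀv=22.551693  D=ac−b²=3.478964
λ₁=(c·0.139−b)/D = (22.551693·0.139−2.182480)/3.478964 = 0.273704
λ₂=(a−b·0.139)/D = (0.365480−2.182480·0.139)/3.478964 = 0.017854
w* = 0.273704·u + 0.017854·v:
  w_0 = 0.273704·-0.1965 + 0.017854·5.6929 = 0.0479  (Honeywell)
  w_1 = 0.273704·1.8302 + 0.017854·6.0606 = 0.6091  (Qualcomm)
  w_2 = 0.273704·0.5488 + 0.017854·10.7982 = 0.3430  (Kellogg)
Σw_i=1.0000  μᵀw=0.1390
σ²=wᵀΣw=λ₁·μ_p+λ₂ = 0.273704·0.139 + 0.017854 = 0.055899 ≈ 0.0559

Qualcomm (0.6091)


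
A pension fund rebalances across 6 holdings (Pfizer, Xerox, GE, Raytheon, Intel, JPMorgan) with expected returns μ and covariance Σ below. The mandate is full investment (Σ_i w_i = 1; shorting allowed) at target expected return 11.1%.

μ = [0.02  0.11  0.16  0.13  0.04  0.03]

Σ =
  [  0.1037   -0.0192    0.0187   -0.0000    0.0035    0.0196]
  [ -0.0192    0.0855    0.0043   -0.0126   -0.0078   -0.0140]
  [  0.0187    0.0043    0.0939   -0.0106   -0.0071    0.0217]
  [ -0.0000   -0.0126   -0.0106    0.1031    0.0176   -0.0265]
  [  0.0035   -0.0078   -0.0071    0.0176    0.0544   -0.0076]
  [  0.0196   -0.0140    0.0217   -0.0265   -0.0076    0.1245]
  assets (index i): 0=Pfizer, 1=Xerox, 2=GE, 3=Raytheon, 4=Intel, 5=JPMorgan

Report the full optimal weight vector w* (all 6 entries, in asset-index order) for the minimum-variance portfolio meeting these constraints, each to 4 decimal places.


x=Σ⁻¹μ = [0.0555  1.6018  1.7438  1.6407  0.7283  0.5021]
y=Σ⁻¹𝟙 = [8.8561  18.6576  8.3140  12.4257  19.1032  11.0978]
a=μᵀx=0.713791  b=𝟙ᵀx=6.272104  c=𝟙ᵀy=78.454410  D=ac−b²=16.660744
λ₁=(c·0.111−b)/D = (78.454410·0.111−6.272104)/16.660744 = 0.146232
λ₂=(a−b·0.111)/D = (0.713791−6.272104·0.111)/16.660744 = 0.001056
w* = 0.146232·x + 0.001056·y:
  w_0 = 0.146232·0.0555 + 0.001056·8.8561 = 0.0175  (Pfizer)
  w_1 = 0.146232·1.6018 + 0.001056·18.6576 = 0.2539  (Xerox)
  w_2 = 0.146232·1.7438 + 0.001056·8.3140 = 0.2638  (GE)
  w_3 = 0.146232·1.6407 + 0.001056·12.4257 = 0.2530  (Raytheon)
  w_4 = 0.146232·0.7283 + 0.001056·19.1032 = 0.1267  (Intel)
  w_5 = 0.146232·0.5021 + 0.001056·11.0978 = 0.0851  (JPMorgan)
Σw_i=1.0000  μᵀw=0.1110
σ²=wᵀΣw=λ₁·μ_p+λ₂ = 0.146232·0.111 + 0.001056 = 0.017287 ≈ 0.0173

0.0175  0.2539  0.2638  0.2530  0.1267  0.0851


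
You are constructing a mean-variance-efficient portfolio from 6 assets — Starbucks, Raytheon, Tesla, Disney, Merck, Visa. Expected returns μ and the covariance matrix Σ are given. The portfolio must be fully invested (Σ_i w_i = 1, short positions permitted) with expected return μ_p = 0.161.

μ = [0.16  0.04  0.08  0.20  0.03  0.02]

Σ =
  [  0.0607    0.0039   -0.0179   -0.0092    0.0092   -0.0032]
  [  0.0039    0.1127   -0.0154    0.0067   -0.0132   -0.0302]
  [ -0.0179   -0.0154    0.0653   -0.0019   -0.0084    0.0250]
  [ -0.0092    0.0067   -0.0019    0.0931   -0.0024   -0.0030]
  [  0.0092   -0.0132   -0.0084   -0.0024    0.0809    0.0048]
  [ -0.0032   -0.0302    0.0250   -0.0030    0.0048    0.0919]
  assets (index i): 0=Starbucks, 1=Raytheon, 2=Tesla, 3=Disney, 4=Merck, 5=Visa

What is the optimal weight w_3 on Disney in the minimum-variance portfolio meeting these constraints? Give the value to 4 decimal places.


0.3313

p=Σ⁻¹μ = [3.6685  0.4268  2.5026  2.5363  0.3662  -0.1315]
q=Σ⁻¹𝟙 = [22.7744  14.8468  23.5361  13.0924  14.4428  9.8238]
a=μᵀp=1.319855  b=𝟙ᵀp=9.368899  c=𝟙ᵀq=98.516253  D=ac−b²=42.250867
λ₁=(c·0.161−b)/D = (98.516253·0.161−9.368899)/42.250867 = 0.153659
λ₂=(a−b·0.161)/D = (1.319855−9.368899·0.161)/42.250867 = -0.004462
w* = 0.153659·p + -0.004462·q:
  w_0 = 0.153659·3.6685 + -0.004462·22.7744 = 0.4621  (Starbucks)
  w_1 = 0.153659·0.4268 + -0.004462·14.8468 = -0.0007  (Raytheon)
  w_2 = 0.153659·2.5026 + -0.004462·23.5361 = 0.2795  (Tesla)
  w_3 = 0.153659·2.5363 + -0.004462·13.0924 = 0.3313  (Disney)
  w_4 = 0.153659·0.3662 + -0.004462·14.4428 = -0.0082  (Merck)
  w_5 = 0.153659·-0.1315 + -0.004462·9.8238 = -0.0640  (Visa)
Σw_i=1.0000  μᵀw=0.1610
σ²=wᵀΣw=λ₁·μ_p+λ₂ = 0.153659·0.161 + -0.004462 = 0.020277 ≈ 0.0203


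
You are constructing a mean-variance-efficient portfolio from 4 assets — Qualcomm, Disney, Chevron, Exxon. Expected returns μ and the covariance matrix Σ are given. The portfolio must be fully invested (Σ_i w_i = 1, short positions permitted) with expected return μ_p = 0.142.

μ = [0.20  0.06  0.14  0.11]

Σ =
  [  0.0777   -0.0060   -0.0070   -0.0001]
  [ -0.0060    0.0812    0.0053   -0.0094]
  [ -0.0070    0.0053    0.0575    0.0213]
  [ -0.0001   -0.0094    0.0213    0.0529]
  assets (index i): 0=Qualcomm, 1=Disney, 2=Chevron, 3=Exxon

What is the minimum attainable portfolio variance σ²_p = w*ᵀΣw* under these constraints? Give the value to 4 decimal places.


0.0187

p=Σ⁻¹μ = [2.8470  0.9664  2.1818  1.3780]
q=Σ⁻¹𝟙 = [15.0691  14.6189  11.6389  16.8434]
a=μᵀp=1.084412  b=𝟙ᵀp=7.373184  c=𝟙ᵀq=58.170369  D=ac−b²=8.716828
λ₁=(c·0.142−b)/D = (58.170369·0.142−7.373184)/8.716828 = 0.101758
λ₂=(a−b·0.142)/D = (1.084412−7.373184·0.142)/8.716828 = 0.004293
w* = 0.101758·p + 0.004293·q:
  w_0 = 0.101758·2.8470 + 0.004293·15.0691 = 0.3544  (Qualcomm)
  w_1 = 0.101758·0.9664 + 0.004293·14.6189 = 0.1611  (Disney)
  w_2 = 0.101758·2.1818 + 0.004293·11.6389 = 0.2720  (Chevron)
  w_3 = 0.101758·1.3780 + 0.004293·16.8434 = 0.2125  (Exxon)
Σw_i=1.0000  μᵀw=0.1420
σ²=wᵀΣw=λ₁·μ_p+λ₂ = 0.101758·0.142 + 0.004293 = 0.018743 ≈ 0.0187


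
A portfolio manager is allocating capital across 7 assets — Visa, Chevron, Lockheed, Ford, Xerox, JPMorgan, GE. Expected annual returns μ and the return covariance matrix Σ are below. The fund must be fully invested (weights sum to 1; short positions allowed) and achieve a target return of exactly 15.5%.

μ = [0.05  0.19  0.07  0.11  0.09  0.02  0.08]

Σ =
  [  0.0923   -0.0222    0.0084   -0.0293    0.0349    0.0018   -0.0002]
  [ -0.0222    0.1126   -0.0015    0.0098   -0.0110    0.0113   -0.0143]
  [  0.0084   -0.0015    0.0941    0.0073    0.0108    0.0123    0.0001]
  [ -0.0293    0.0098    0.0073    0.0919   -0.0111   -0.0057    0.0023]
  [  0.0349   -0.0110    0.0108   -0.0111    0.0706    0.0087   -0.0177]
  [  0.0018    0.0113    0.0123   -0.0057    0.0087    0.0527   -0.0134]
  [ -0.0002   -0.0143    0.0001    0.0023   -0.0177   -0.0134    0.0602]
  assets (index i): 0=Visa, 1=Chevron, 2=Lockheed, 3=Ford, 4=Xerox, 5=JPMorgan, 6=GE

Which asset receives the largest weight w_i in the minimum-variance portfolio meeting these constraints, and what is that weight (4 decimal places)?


Chevron (0.4609)

x=Σ⁻¹μ = [0.7104  2.1966  0.3454  1.3583  2.0099  0.2404  2.4451]
y=Σ⁻¹𝟙 = [11.8734  13.1007  3.8488  15.5831  16.8186  21.0947  28.8015]
a=μᵀx=1.007763  b=𝟙ᵀx=9.306056  c=𝟙ᵀy=111.120818  D=ac−b²=25.380814
λ₁=(c·0.155−b)/D = (111.120818·0.155−9.306056)/25.380814 = 0.311955
λ₂=(a−b·0.155)/D = (1.007763−9.306056·0.155)/25.380814 = -0.017126
w* = 0.311955·x + -0.017126·y:
  w_0 = 0.311955·0.7104 + -0.017126·11.8734 = 0.0183  (Visa)
  w_1 = 0.311955·2.1966 + -0.017126·13.1007 = 0.4609  (Chevron)
  w_2 = 0.311955·0.3454 + -0.017126·3.8488 = 0.0418  (Lockheed)
  w_3 = 0.311955·1.3583 + -0.017126·15.5831 = 0.1568  (Ford)
  w_4 = 0.311955·2.0099 + -0.017126·16.8186 = 0.3390  (Xerox)
  w_5 = 0.311955·0.2404 + -0.017126·21.0947 = -0.2863  (JPMorgan)
  w_6 = 0.311955·2.4451 + -0.017126·28.8015 = 0.2695  (GE)
Σw_i=1.0000  μᵀw=0.1550
σ²=wᵀΣw=λ₁·μ_p+λ₂ = 0.311955·0.155 + -0.017126 = 0.031227 ≈ 0.0312


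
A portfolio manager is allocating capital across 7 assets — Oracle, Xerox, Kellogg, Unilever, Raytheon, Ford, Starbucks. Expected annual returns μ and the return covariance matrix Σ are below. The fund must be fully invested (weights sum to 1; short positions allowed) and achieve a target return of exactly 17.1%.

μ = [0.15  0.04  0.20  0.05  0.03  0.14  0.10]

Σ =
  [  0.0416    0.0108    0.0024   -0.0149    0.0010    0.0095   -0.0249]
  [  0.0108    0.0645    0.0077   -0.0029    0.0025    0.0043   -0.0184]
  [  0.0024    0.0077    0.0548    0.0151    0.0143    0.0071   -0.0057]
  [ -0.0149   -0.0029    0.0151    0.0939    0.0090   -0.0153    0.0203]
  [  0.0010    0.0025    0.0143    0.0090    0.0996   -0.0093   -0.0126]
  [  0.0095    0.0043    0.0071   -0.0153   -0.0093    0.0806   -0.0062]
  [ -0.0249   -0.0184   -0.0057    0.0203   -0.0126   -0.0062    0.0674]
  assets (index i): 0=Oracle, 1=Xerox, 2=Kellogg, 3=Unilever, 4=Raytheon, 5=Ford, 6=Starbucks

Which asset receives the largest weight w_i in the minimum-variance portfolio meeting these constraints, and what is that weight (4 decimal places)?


p=Σ⁻¹μ = [5.5109  0.3481  3.5075  0.1330  0.3384  1.1349  4.0389]
q=Σ⁻¹𝟙 = [40.9244  16.8458  10.6403  8.8192  12.5518  11.6556  36.2169]
a=μᵀp=2.121618  b=𝟙ᵀp=15.011546  c=𝟙ᵀq=137.654034  D=ac−b²=66.702697
λ₁=(c·0.171−b)/D = (137.654034·0.171−15.011546)/66.702697 = 0.127840
λ₂=(a−b·0.171)/D = (2.121618−15.011546·0.171)/66.702697 = -0.006677
w* = 0.127840·p + -0.006677·q:
  w_0 = 0.127840·5.5109 + -0.006677·40.9244 = 0.4313  (Oracle)
  w_1 = 0.127840·0.3481 + -0.006677·16.8458 = -0.0680  (Xerox)
  w_2 = 0.127840·3.5075 + -0.006677·10.6403 = 0.3774  (Kellogg)
  w_3 = 0.127840·0.1330 + -0.006677·8.8192 = -0.0419  (Unilever)
  w_4 = 0.127840·0.3384 + -0.006677·12.5518 = -0.0405  (Raytheon)
  w_5 = 0.127840·1.1349 + -0.006677·11.6556 = 0.0673  (Ford)
  w_6 = 0.127840·4.0389 + -0.006677·36.2169 = 0.2745  (Starbucks)
Σw_i=1.0000  μᵀw=0.1710
σ²=wᵀΣw=λ₁·μ_p+λ₂ = 0.127840·0.171 + -0.006677 = 0.015184 ≈ 0.0152

Oracle (0.4313)


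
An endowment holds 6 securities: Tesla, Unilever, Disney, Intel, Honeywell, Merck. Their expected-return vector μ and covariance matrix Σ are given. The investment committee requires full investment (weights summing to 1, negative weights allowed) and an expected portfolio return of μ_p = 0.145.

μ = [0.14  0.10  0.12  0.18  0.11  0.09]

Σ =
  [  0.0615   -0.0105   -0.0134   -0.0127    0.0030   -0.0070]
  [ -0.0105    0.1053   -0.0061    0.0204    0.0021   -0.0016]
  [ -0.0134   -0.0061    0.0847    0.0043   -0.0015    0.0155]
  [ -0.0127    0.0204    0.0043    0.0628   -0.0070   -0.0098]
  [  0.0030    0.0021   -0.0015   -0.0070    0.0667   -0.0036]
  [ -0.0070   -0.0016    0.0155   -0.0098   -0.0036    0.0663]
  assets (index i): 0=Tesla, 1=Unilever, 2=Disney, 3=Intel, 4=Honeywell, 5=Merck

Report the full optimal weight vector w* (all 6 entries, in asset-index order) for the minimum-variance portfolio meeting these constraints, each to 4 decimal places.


0.2936  -0.0044  0.1008  0.3878  0.1217  0.1005

u=Σ⁻¹μ = [3.6457  0.6476  1.4994  3.8403  2.0141  2.0845]
v=Σ⁻¹𝟙 = [26.4073  8.3955  12.1719  22.6711  17.2468  19.5156]
a=μᵀu=1.855490  b=𝟙ᵀu=13.731547  c=𝟙ᵀv=106.408159  D=ac−b²=8.883866
λ₁=(c·0.145−b)/D = (106.408159·0.145−13.731547)/8.883866 = 0.191092
λ₂=(a−b·0.145)/D = (1.855490−13.731547·0.145)/8.883866 = -0.015262
w* = 0.191092·u + -0.015262·v:
  w_0 = 0.191092·3.6457 + -0.015262·26.4073 = 0.2936  (Tesla)
  w_1 = 0.191092·0.6476 + -0.015262·8.3955 = -0.0044  (Unilever)
  w_2 = 0.191092·1.4994 + -0.015262·12.1719 = 0.1008  (Disney)
  w_3 = 0.191092·3.8403 + -0.015262·22.6711 = 0.3878  (Intel)
  w_4 = 0.191092·2.0141 + -0.015262·17.2468 = 0.1217  (Honeywell)
  w_5 = 0.191092·2.0845 + -0.015262·19.5156 = 0.1005  (Merck)
Σw_i=1.0000  μᵀw=0.1450
σ²=wᵀΣw=λ₁·μ_p+λ₂ = 0.191092·0.145 + -0.015262 = 0.012446 ≈ 0.0124


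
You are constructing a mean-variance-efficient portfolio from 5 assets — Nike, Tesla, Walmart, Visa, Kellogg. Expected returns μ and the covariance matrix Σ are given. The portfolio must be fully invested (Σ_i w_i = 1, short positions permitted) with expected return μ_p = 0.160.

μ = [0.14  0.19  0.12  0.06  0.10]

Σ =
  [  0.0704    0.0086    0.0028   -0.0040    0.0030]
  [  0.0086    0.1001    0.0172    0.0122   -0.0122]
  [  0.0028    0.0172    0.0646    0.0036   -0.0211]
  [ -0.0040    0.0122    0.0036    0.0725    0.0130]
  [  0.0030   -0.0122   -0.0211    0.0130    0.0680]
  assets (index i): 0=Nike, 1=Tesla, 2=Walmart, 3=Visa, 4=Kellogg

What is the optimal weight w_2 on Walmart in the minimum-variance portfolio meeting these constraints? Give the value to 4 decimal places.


p=Σ⁻¹μ = [1.6085  1.6694  2.0975  0.1138  2.3282]
q=Σ⁻¹𝟙 = [12.2604  6.9867  19.0072  8.8305  19.6281]
a=μᵀp=1.033727  b=𝟙ᵀp=7.817428  c=𝟙ᵀq=66.712878  D=ac−b²=7.850744
λ₁=(c·0.160−b)/D = (66.712878·0.160−7.817428)/7.850744 = 0.363868
λ₂=(a−b·0.160)/D = (1.033727−7.817428·0.160)/7.850744 = -0.027648
w* = 0.363868·p + -0.027648·q:
  w_0 = 0.363868·1.6085 + -0.027648·12.2604 = 0.2463  (Nike)
  w_1 = 0.363868·1.6694 + -0.027648·6.9867 = 0.4143  (Tesla)
  w_2 = 0.363868·2.0975 + -0.027648·19.0072 = 0.2377  (Walmart)
  w_3 = 0.363868·0.1138 + -0.027648·8.8305 = -0.2027  (Visa)
  w_4 = 0.363868·2.3282 + -0.027648·19.6281 = 0.3045  (Kellogg)
Σw_i=1.0000  μᵀw=0.1600
σ²=wᵀΣw=λ₁·μ_p+λ₂ = 0.363868·0.160 + -0.027648 = 0.030570 ≈ 0.0306

0.2377


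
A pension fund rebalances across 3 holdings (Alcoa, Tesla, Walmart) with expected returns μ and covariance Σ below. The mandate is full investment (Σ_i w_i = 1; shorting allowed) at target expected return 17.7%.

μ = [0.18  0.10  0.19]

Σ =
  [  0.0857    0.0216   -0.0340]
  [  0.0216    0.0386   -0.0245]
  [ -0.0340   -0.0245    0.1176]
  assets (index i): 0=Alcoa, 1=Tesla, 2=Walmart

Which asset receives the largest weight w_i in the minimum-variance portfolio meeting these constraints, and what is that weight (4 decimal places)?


Alcoa (0.4809)

u=Σ⁻¹μ = [2.5071  3.0807  2.9823]
v=Σ⁻¹𝟙 = [11.0011  31.3064  18.2061]
a=μᵀu=1.325970  b=𝟙ᵀu=8.570000  c=𝟙ᵀv=60.513626  D=ac−b²=6.794373
λ₁=(c·0.177−b)/D = (60.513626·0.177−8.570000)/6.794373 = 0.315101
λ₂=(a−b·0.177)/D = (1.325970−8.570000·0.177)/6.794373 = -0.028100
w* = 0.315101·u + -0.028100·v:
  w_0 = 0.315101·2.5071 + -0.028100·11.0011 = 0.4809  (Alcoa)
  w_1 = 0.315101·3.0807 + -0.028100·31.3064 = 0.0910  (Tesla)
  w_2 = 0.315101·2.9823 + -0.028100·18.2061 = 0.4281  (Walmart)
Σw_i=1.0000  μᵀw=0.1770
σ²=wᵀΣw=λ₁·μ_p+λ₂ = 0.315101·0.177 + -0.028100 = 0.027673 ≈ 0.0277


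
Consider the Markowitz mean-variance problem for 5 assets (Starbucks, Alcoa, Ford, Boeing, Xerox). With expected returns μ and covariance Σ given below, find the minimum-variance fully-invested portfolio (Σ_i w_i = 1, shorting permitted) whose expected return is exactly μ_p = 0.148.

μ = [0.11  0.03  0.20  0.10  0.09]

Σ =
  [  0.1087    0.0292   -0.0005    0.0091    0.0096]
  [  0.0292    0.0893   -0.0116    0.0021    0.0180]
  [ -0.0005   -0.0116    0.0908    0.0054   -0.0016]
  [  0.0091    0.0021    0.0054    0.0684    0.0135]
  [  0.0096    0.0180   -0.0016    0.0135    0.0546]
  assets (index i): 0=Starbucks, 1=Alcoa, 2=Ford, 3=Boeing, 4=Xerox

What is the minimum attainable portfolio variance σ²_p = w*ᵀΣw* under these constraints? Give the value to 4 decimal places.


0.0300

p=Σ⁻¹μ = [0.8105  0.0669  2.1843  0.9190  1.3206]
q=Σ⁻¹𝟙 = [5.0569  8.3073  11.7095  10.3039  12.4827]
a=μᵀp=0.738766  b=𝟙ᵀp=5.301214  c=𝟙ᵀq=47.860325  D=ac−b²=7.254714
λ₁=(c·0.148−b)/D = (47.860325·0.148−5.301214)/7.254714 = 0.245649
λ₂=(a−b·0.148)/D = (0.738766−5.301214·0.148)/7.254714 = -0.006315
w* = 0.245649·p + -0.006315·q:
  w_0 = 0.245649·0.8105 + -0.006315·5.0569 = 0.1672  (Starbucks)
  w_1 = 0.245649·0.0669 + -0.006315·8.3073 = -0.0360  (Alcoa)
  w_2 = 0.245649·2.1843 + -0.006315·11.7095 = 0.4626  (Ford)
  w_3 = 0.245649·0.9190 + -0.006315·10.3039 = 0.1607  (Boeing)
  w_4 = 0.245649·1.3206 + -0.006315·12.4827 = 0.2456  (Xerox)
Σw_i=1.0000  μᵀw=0.1480
σ²=wᵀΣw=λ₁·μ_p+λ₂ = 0.245649·0.148 + -0.006315 = 0.030041 ≈ 0.0300


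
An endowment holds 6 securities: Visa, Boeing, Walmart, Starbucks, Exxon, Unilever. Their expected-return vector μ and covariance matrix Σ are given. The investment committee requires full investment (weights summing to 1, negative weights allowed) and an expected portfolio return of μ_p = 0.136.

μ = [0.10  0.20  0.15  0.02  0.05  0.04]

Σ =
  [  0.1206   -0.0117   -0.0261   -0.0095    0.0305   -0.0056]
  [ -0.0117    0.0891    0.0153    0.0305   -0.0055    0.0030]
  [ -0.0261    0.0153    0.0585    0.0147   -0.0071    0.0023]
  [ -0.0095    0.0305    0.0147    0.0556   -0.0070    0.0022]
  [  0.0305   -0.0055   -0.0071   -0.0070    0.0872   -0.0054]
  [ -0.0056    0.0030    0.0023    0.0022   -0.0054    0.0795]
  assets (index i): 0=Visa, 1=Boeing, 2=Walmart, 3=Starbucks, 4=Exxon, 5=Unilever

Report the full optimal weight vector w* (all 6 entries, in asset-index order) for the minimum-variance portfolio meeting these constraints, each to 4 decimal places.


0.2064  0.2497  0.3782  -0.0543  0.0974  0.1226

u=Σ⁻¹μ = [1.5351  2.4447  3.0065  -1.4900  0.3466  0.4968]
v=Σ⁻¹𝟙 = [11.6298  5.3683  18.4368  13.0336  11.0946  13.0548]
a=μᵀu=1.100826  b=𝟙ᵀu=6.339752  c=𝟙ᵀv=72.617899  D=ac−b²=39.747229
λ₁=(c·0.136−b)/D = (72.617899·0.136−6.339752)/39.747229 = 0.088969
λ₂=(a−b·0.136)/D = (1.100826−6.339752·0.136)/39.747229 = 0.006003
w* = 0.088969·u + 0.006003·v:
  w_0 = 0.088969·1.5351 + 0.006003·11.6298 = 0.2064  (Visa)
  w_1 = 0.088969·2.4447 + 0.006003·5.3683 = 0.2497  (Boeing)
  w_2 = 0.088969·3.0065 + 0.006003·18.4368 = 0.3782  (Walmart)
  w_3 = 0.088969·-1.4900 + 0.006003·13.0336 = -0.0543  (Starbucks)
  w_4 = 0.088969·0.3466 + 0.006003·11.0946 = 0.0974  (Exxon)
  w_5 = 0.088969·0.4968 + 0.006003·13.0548 = 0.1226  (Unilever)
Σw_i=1.0000  μᵀw=0.1360
σ²=wᵀΣw=λ₁·μ_p+λ₂ = 0.088969·0.136 + 0.006003 = 0.018103 ≈ 0.0181


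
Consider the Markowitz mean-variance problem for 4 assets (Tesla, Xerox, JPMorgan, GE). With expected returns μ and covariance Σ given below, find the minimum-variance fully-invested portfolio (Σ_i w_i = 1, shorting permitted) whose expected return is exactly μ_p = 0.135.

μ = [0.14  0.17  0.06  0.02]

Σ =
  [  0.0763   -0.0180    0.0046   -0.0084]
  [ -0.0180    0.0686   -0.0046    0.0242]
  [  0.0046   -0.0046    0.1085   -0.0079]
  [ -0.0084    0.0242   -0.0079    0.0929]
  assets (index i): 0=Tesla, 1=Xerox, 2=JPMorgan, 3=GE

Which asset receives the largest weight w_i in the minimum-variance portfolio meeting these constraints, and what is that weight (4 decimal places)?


Xerox (0.4297)

u=Σ⁻¹μ = [2.5420  3.3133  0.5587  -0.3704]
v=Σ⁻¹𝟙 = [17.4237  16.6943  9.8283  8.8267]
a=μᵀu=0.945258  b=𝟙ᵀu=6.043597  c=𝟙ᵀv=52.773135  D=ac−b²=13.359176
λ₁=(c·0.135−b)/D = (52.773135·0.135−6.043597)/13.359176 = 0.080901
λ₂=(a−b·0.135)/D = (0.945258−6.043597·0.135)/13.359176 = 0.009684
w* = 0.080901·u + 0.009684·v:
  w_0 = 0.080901·2.5420 + 0.009684·17.4237 = 0.3744  (Tesla)
  w_1 = 0.080901·3.3133 + 0.009684·16.6943 = 0.4297  (Xerox)
  w_2 = 0.080901·0.5587 + 0.009684·9.8283 = 0.1404  (JPMorgan)
  w_3 = 0.080901·-0.3704 + 0.009684·8.8267 = 0.0555  (GE)
Σw_i=1.0000  μᵀw=0.1350
σ²=wᵀΣw=λ₁·μ_p+λ₂ = 0.080901·0.135 + 0.009684 = 0.020606 ≈ 0.0206


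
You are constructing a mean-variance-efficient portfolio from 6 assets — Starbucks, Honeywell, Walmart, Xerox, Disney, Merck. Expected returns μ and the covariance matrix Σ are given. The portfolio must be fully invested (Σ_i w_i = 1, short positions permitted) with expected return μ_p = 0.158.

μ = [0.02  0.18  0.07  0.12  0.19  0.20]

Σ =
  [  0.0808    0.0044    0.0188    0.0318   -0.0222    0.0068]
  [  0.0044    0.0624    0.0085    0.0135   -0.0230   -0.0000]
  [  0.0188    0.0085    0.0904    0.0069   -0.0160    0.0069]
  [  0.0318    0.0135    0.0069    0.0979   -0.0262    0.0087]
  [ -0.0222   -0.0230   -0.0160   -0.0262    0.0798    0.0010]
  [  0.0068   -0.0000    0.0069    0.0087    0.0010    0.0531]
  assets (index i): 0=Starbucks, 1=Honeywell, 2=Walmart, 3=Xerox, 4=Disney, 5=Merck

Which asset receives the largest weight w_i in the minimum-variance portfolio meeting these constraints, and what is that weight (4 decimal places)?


Disney (0.2926)

u=Σ⁻¹μ = [0.1727  4.0002  0.7345  1.3767  4.1393  3.3454]
v=Σ⁻¹𝟙 = [11.7096  21.8622  9.5492  8.5947  26.6488  14.1820]
a=μᵀu=2.395666  b=𝟙ᵀu=13.768857  c=𝟙ᵀv=92.546455  D=ac−b²=32.128973
λ₁=(c·0.158−b)/D = (92.546455·0.158−13.768857)/32.128973 = 0.026564
λ₂=(a−b·0.158)/D = (2.395666−13.768857·0.158)/32.128973 = 0.006853
w* = 0.026564·u + 0.006853·v:
  w_0 = 0.026564·0.1727 + 0.006853·11.7096 = 0.0848  (Starbucks)
  w_1 = 0.026564·4.0002 + 0.006853·21.8622 = 0.2561  (Honeywell)
  w_2 = 0.026564·0.7345 + 0.006853·9.5492 = 0.0850  (Walmart)
  w_3 = 0.026564·1.3767 + 0.006853·8.5947 = 0.0955  (Xerox)
  w_4 = 0.026564·4.1393 + 0.006853·26.6488 = 0.2926  (Disney)
  w_5 = 0.026564·3.3454 + 0.006853·14.1820 = 0.1861  (Merck)
Σw_i=1.0000  μᵀw=0.1580
σ²=wᵀΣw=λ₁·μ_p+λ₂ = 0.026564·0.158 + 0.006853 = 0.011050 ≈ 0.0111
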